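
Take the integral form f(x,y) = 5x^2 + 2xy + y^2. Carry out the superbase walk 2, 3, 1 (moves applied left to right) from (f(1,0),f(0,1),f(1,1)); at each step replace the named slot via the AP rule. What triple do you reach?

start (5,1,8) = (f(1,0),f(0,1),f(1,1))
replace slot 2: 2·(5+8) − 1 = 25 → (5,25,8)
replace slot 3: 2·(5+25) − 8 = 52 → (5,25,52)
replace slot 1: 2·(25+52) − 5 = 149 → (149,25,52)

149,25,52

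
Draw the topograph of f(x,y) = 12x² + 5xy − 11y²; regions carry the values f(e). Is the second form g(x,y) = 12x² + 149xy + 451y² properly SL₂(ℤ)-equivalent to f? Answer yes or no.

D₁ = 553, D₂ = 553
river cycle of f (length 26): (-11, 17, 6), (6, 19, -8), (-8, 13, 12), (12, 11, -9), (-9, 7, 14), (14, 21, -2), (-2, 23, 3), (3, 19, -16), (-16, 13, 6), (6, 23, -1), … (16 more)
river cycle of g (length 26): (12, 5, -11), (-11, 17, 6), (6, 19, -8), (-8, 13, 12), (12, 11, -9), (-9, 7, 14), (14, 21, -2), (-2, 23, 3), (3, 19, -16), (-16, 13, 6), … (16 more)
cycles coincide ⇒ equivalent

yes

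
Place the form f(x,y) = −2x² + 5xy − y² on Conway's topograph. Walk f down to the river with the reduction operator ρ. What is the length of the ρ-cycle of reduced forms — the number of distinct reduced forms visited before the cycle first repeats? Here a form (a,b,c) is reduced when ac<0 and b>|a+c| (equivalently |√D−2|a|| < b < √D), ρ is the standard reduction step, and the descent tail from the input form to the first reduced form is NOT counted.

D = 17, ⌊√D⌋ = 4
descent: ρ → (-1,3,2)  [lands on river]
river: ρ → (2,1,-2)
river: ρ → (-2,3,1)
river: ρ → (1,3,-2)
river: ρ → (-2,1,2)
river: ρ → (2,3,-1)
ρ-cycle length = 6 (tail of 1 descent step not counted)

6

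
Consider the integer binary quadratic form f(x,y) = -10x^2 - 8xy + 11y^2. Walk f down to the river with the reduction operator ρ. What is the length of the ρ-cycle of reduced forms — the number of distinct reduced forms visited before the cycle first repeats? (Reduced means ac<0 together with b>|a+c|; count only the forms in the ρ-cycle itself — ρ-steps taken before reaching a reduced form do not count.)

D = 504, ⌊√D⌋ = 22
descent: ρ → (11,8,-10)  [lands on river]
river: ρ → (-10,12,9)
river: ρ → (9,6,-13)
river: ρ → (-13,20,2)
river: ρ → (2,20,-13)
river: ρ → (-13,6,9)
river: ρ → (9,12,-10)
river: ρ → (-10,8,11)
river: ρ → (11,14,-7)
river: ρ → (-7,14,11)
ρ-cycle length = 10 (tail of 1 descent step not counted)

10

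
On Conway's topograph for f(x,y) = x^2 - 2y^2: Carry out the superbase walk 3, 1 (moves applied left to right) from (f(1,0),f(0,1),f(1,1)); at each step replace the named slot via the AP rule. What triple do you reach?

start (1,-2,-1) = (f(1,0),f(0,1),f(1,1))
replace slot 3: 2·(1+(-2)) − (-1) = -1 → (1,-2,-1)
replace slot 1: 2·((-2)+(-1)) − 1 = -7 → (-7,-2,-1)

-7,-2,-1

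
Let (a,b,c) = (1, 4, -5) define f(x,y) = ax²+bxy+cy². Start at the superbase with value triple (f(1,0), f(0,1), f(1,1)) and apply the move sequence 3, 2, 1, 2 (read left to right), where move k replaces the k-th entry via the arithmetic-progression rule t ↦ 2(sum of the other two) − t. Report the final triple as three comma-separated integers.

start (1,-5,0) = (f(1,0),f(0,1),f(1,1))
replace slot 3: 2·(1+(-5)) − 0 = -8 → (1,-5,-8)
replace slot 2: 2·(1+(-8)) − (-5) = -9 → (1,-9,-8)
replace slot 1: 2·((-9)+(-8)) − 1 = -35 → (-35,-9,-8)
replace slot 2: 2·((-35)+(-8)) − (-9) = -77 → (-35,-77,-8)

-35,-77,-8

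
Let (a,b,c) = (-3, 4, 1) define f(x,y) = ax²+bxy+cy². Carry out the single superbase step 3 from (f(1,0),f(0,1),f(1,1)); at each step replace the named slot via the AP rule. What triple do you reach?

start (-3,1,2) = (f(1,0),f(0,1),f(1,1))
replace slot 3: 2·((-3)+1) − 2 = -6 → (-3,1,-6)

-3,1,-6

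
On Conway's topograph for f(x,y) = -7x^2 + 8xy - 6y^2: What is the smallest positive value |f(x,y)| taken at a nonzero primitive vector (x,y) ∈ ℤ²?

translate: b→6 (≡-8 mod 14), so (7,-8,6)→(7,6,5)
flip: (7,6,5)→(5,-6,7)
translate: b→4 (≡-6 mod 10), so (5,-6,7)→(5,4,6)
reduced (well bottom): (5,4,6) with a≤c, −a<b≤a
well minimum |f| = |-5| = 5 (negative-definite)

5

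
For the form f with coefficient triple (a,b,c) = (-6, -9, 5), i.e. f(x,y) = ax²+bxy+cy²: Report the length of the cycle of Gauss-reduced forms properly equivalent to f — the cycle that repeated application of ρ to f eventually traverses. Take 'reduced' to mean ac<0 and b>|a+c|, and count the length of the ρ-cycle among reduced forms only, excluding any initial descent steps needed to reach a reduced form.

D = 201, ⌊√D⌋ = 14
descent: ρ → (5,9,-6)  [lands on river]
river: ρ → (-6,3,8)
river: ρ → (8,13,-1)
river: ρ → (-1,13,8)
river: ρ → (8,3,-6)
river: ρ → (-6,9,5)
river: ρ → (5,11,-4)
river: ρ → (-4,13,2)
river: ρ → (2,11,-10)
river: ρ → (-10,9,3)
river: ρ → (3,9,-10)
river: ρ → (-10,11,2)
river: ρ → (2,13,-4)
river: ρ → (-4,11,5)
ρ-cycle length = 14 (tail of 1 descent step not counted)

14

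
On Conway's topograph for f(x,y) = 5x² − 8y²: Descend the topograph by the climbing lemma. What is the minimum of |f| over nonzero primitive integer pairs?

descent: ρ → (-8,0,5)
descent: ρ → (5,10,-3)  [lands on river]
river: ρ → (-3,8,8)
river: ρ → (8,8,-3)
river: ρ → (-3,10,5)
closes: descent 2, river 4
min |a| on river = 3

3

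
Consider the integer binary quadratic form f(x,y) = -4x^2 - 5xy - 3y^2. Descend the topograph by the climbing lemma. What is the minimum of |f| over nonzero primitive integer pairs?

translate: b→-3 (≡5 mod 8), so (4,5,3)→(4,-3,2)
flip: (4,-3,2)→(2,3,4)
translate: b→-1 (≡3 mod 4), so (2,3,4)→(2,-1,3)
reduced (well bottom): (2,-1,3) with a≤c, −a<b≤a
well minimum |f| = |-2| = 2 (negative-definite)

2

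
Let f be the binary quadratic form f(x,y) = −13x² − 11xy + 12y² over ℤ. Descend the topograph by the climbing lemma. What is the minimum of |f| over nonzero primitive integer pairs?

descent: ρ → (12,11,-13)  [lands on river]
river: ρ → (-13,15,10)
river: ρ → (10,25,-3)
river: ρ → (-3,23,18)
river: ρ → (18,13,-8)
river: ρ → (-8,19,12)
river: ρ → (12,5,-15)
river: ρ → (-15,25,2)
river: ρ → (2,27,-2)
river: ρ → (-2,25,15)
river: ρ → (15,5,-12)
river: ρ → (-12,19,8)
river: ρ → (8,13,-18)
river: ρ → (-18,23,3)
river: ρ → (3,25,-10)
river: ρ → (-10,15,13)
river: ρ → (13,11,-12)
river: ρ → (-12,13,12)
closes: descent 1, river 18
min |a| on river = 2

2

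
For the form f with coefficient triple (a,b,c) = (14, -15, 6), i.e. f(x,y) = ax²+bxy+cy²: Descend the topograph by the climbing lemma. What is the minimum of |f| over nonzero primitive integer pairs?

translate: b→13 (≡-15 mod 28), so (14,-15,6)→(14,13,5)
flip: (14,13,5)→(5,-13,14)
translate: b→-3 (≡-13 mod 10), so (5,-13,14)→(5,-3,6)
reduced (well bottom): (5,-3,6) with a≤c, −a<b≤a
well minimum = a = 5

5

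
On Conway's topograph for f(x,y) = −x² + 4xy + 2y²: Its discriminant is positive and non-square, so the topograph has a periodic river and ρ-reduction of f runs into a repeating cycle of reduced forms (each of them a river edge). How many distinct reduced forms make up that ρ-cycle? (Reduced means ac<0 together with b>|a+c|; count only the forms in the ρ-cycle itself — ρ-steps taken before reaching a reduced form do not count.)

D = 24, ⌊√D⌋ = 4
river: ρ → (2,4,-1)
river: ρ → (-1,4,2)
ρ-cycle length = 2 (tail of 0 descent steps not counted)

2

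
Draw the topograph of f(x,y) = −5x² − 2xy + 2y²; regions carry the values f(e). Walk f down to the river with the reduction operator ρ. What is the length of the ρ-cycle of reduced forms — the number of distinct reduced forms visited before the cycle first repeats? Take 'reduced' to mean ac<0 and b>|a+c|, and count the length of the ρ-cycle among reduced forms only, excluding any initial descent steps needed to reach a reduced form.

D = 44, ⌊√D⌋ = 6
descent: ρ → (2,6,-1)  [lands on river]
river: ρ → (-1,6,2)
ρ-cycle length = 2 (tail of 1 descent step not counted)

2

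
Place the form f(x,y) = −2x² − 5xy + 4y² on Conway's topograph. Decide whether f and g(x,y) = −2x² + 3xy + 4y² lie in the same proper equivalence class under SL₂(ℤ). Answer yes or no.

D₁ = 57, D₂ = 41
discriminants differ ⇒ not SL₂(ℤ)-equivalent

no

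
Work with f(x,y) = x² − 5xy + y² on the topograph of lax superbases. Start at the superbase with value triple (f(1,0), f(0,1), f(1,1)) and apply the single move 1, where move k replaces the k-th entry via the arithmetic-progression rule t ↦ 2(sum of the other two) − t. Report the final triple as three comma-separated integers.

start (1,1,-3) = (f(1,0),f(0,1),f(1,1))
replace slot 1: 2·(1+(-3)) − 1 = -5 → (-5,1,-3)

-5,1,-3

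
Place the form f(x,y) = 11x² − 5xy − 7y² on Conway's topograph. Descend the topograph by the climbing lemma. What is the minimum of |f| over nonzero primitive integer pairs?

descent: ρ → (-7,5,11)  [lands on river]
river: ρ → (11,17,-1)
river: ρ → (-1,17,11)
river: ρ → (11,5,-7)
river: ρ → (-7,9,9)
river: ρ → (9,9,-7)
closes: descent 1, river 6
min |a| on river = 1

1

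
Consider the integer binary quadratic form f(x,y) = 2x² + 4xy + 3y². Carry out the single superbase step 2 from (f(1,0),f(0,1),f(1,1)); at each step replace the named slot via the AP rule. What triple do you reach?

start (2,3,9) = (f(1,0),f(0,1),f(1,1))
replace slot 2: 2·(2+9) − 3 = 19 → (2,19,9)

2,19,9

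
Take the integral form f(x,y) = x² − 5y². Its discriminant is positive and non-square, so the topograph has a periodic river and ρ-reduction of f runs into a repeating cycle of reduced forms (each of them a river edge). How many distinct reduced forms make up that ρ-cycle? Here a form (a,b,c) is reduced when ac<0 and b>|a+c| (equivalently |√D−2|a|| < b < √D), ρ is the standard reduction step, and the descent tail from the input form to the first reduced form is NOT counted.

D = 20, ⌊√D⌋ = 4
descent: ρ → (-5,0,1)
descent: ρ → (1,4,-1)  [lands on river]
river: ρ → (-1,4,1)
ρ-cycle length = 2 (tail of 2 descent steps not counted)

2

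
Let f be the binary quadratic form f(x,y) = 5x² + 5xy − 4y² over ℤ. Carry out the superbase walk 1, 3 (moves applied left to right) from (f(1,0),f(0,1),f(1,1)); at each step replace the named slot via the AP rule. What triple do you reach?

start (5,-4,6) = (f(1,0),f(0,1),f(1,1))
replace slot 1: 2·((-4)+6) − 5 = -1 → (-1,-4,6)
replace slot 3: 2·((-1)+(-4)) − 6 = -16 → (-1,-4,-16)

-1,-4,-16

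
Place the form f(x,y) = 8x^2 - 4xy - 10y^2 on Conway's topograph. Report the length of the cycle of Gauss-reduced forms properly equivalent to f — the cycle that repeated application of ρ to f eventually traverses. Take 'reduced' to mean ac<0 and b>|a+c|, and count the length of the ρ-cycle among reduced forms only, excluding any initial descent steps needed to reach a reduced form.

D = 336, ⌊√D⌋ = 18
descent: ρ → (-10,4,8)  [lands on river]
river: ρ → (8,12,-6)
river: ρ → (-6,12,8)
river: ρ → (8,4,-10)
river: ρ → (-10,16,2)
river: ρ → (2,16,-10)
ρ-cycle length = 6 (tail of 1 descent step not counted)

6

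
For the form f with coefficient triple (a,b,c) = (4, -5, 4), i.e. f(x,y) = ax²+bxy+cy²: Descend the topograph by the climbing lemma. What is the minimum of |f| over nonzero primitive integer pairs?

translate: b→3 (≡-5 mod 8), so (4,-5,4)→(4,3,3)
flip: (4,3,3)→(3,-3,4)
translate: b→3 (≡-3 mod 6), so (3,-3,4)→(3,3,4)
reduced (well bottom): (3,3,4) with a≤c, −a<b≤a
well minimum = a = 3

3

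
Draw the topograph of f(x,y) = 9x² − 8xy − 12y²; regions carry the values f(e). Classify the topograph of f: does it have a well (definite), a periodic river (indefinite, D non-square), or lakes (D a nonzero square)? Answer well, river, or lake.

D = b²−4ac = (-8)² − 4·9·(-12) = 496
D > 0 non-square ⇒ indefinite ⇒ periodic river

river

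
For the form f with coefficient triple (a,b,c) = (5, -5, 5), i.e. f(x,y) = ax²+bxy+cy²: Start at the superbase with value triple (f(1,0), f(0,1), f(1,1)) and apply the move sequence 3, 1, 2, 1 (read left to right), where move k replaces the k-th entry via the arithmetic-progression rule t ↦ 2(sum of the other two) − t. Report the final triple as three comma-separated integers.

start (5,5,5) = (f(1,0),f(0,1),f(1,1))
replace slot 3: 2·(5+5) − 5 = 15 → (5,5,15)
replace slot 1: 2·(5+15) − 5 = 35 → (35,5,15)
replace slot 2: 2·(35+15) − 5 = 95 → (35,95,15)
replace slot 1: 2·(95+15) − 35 = 185 → (185,95,15)

185,95,15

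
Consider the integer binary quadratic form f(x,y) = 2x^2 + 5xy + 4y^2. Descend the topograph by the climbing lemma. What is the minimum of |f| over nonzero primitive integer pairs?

translate: b→1 (≡5 mod 4), so (2,5,4)→(2,1,1)
flip: (2,1,1)→(1,-1,2)
translate: b→1 (≡-1 mod 2), so (1,-1,2)→(1,1,2)
reduced (well bottom): (1,1,2) with a≤c, −a<b≤a
well minimum = a = 1

1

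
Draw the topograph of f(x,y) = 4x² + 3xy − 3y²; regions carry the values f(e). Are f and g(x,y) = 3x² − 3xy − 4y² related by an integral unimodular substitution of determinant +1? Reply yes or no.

D₁ = 57, D₂ = 57
river cycle of f (length 6): (-3, 3, 4), (4, 5, -2), (-2, 7, 1), (1, 7, -2), (-2, 5, 4), (4, 3, -3)
river cycle of g (length 6): (-4, 3, 3), (3, 3, -4), (-4, 5, 2), (2, 7, -1), (-1, 7, 2), (2, 5, -4)
cycles differ ⇒ inequivalent

no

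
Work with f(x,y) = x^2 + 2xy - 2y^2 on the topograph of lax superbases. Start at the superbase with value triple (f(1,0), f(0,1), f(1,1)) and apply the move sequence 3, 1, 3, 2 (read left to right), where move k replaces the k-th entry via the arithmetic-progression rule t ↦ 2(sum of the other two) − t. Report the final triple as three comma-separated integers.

start (1,-2,1) = (f(1,0),f(0,1),f(1,1))
replace slot 3: 2·(1+(-2)) − 1 = -3 → (1,-2,-3)
replace slot 1: 2·((-2)+(-3)) − 1 = -11 → (-11,-2,-3)
replace slot 3: 2·((-11)+(-2)) − (-3) = -23 → (-11,-2,-23)
replace slot 2: 2·((-11)+(-23)) − (-2) = -66 → (-11,-66,-23)

-11,-66,-23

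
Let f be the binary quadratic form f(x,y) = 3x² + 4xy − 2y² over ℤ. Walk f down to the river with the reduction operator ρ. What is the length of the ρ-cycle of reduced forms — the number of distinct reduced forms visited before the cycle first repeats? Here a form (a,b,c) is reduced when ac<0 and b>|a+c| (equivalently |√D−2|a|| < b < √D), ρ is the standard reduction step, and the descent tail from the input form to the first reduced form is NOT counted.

D = 40, ⌊√D⌋ = 6
river: ρ → (-2,4,3)
river: ρ → (3,2,-3)
river: ρ → (-3,4,2)
river: ρ → (2,4,-3)
river: ρ → (-3,2,3)
river: ρ → (3,4,-2)
ρ-cycle length = 6 (tail of 0 descent steps not counted)

6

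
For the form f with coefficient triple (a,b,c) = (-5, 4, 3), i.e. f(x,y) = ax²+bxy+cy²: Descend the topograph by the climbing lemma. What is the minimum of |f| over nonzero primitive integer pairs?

river: ρ → (3,8,-1)
river: ρ → (-1,8,3)
river: ρ → (3,4,-5)
river: ρ → (-5,6,2)
river: ρ → (2,6,-5)
river: ρ → (-5,4,3)
closes: descent 0, river 6
min |a| on river = 1

1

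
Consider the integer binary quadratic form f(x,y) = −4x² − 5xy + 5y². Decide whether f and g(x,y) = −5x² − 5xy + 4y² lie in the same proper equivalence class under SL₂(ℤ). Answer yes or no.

D₁ = 105, D₂ = 105
river cycle of f (length 6): (5, 5, -4), (-4, 3, 6), (6, 9, -1), (-1, 9, 6), (6, 3, -4), (-4, 5, 5)
river cycle of g (length 6): (4, 5, -5), (-5, 5, 4), (4, 3, -6), (-6, 9, 1), (1, 9, -6), (-6, 3, 4)
cycles differ ⇒ inequivalent

no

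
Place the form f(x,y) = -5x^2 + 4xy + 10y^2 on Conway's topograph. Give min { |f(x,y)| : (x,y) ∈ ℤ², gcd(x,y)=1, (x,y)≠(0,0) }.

descent: ρ → (10,-4,-5)
descent: ρ → (-5,14,1)  [lands on river]
river: ρ → (1,14,-5)
river: ρ → (-5,6,9)
river: ρ → (9,12,-2)
river: ρ → (-2,12,9)
river: ρ → (9,6,-5)
closes: descent 2, river 6
min |a| on river = 1

1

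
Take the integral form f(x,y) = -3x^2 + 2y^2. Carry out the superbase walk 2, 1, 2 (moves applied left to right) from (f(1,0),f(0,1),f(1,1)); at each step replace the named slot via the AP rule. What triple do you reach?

start (-3,2,-1) = (f(1,0),f(0,1),f(1,1))
replace slot 2: 2·((-3)+(-1)) − 2 = -10 → (-3,-10,-1)
replace slot 1: 2·((-10)+(-1)) − (-3) = -19 → (-19,-10,-1)
replace slot 2: 2·((-19)+(-1)) − (-10) = -30 → (-19,-30,-1)

-19,-30,-1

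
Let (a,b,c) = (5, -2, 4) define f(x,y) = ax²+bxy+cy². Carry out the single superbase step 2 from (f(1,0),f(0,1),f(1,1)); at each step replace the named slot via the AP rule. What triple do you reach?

start (5,4,7) = (f(1,0),f(0,1),f(1,1))
replace slot 2: 2·(5+7) − 4 = 20 → (5,20,7)

5,20,7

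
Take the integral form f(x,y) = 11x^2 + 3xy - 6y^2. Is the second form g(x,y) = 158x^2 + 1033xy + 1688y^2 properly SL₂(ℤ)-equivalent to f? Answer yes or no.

D₁ = 273, D₂ = 273
river cycle of f (length 8): (-6, 9, 8), (8, 7, -7), (-7, 7, 8), (8, 9, -6), (-6, 15, 2), (2, 13, -13), (-13, 13, 2), (2, 15, -6)
river cycle of g (length 8): (-6, 9, 8), (8, 7, -7), (-7, 7, 8), (8, 9, -6), (-6, 15, 2), (2, 13, -13), (-13, 13, 2), (2, 15, -6)
cycles coincide ⇒ equivalent

yes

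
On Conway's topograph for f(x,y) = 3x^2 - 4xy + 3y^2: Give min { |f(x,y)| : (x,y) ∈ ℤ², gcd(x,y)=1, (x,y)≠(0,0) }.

translate: b→2 (≡-4 mod 6), so (3,-4,3)→(3,2,2)
flip: (3,2,2)→(2,-2,3)
translate: b→2 (≡-2 mod 4), so (2,-2,3)→(2,2,3)
reduced (well bottom): (2,2,3) with a≤c, −a<b≤a
well minimum = a = 2

2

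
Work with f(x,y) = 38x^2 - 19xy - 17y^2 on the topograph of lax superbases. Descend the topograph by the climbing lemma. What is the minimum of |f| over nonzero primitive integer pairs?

descent: ρ → (-17,53,2)  [lands on river]
river: ρ → (2,51,-43)
river: ρ → (-43,35,10)
river: ρ → (10,45,-23)
river: ρ → (-23,47,8)
river: ρ → (8,49,-17)
closes: descent 1, river 6
min |a| on river = 2

2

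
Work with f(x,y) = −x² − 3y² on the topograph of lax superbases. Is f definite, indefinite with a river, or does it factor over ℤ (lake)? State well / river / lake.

D = b²−4ac = 0² − 4·(-1)·(-3) = -12
D < 0 ⇒ definite ⇒ every region one sign ⇒ single well

well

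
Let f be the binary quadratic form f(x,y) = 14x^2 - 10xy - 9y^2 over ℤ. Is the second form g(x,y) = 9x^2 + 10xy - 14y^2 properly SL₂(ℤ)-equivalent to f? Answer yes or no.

D₁ = 604, D₂ = 604
river cycle of f (length 20): (-9, 10, 14), (14, 18, -5), (-5, 22, 6), (6, 14, -17), (-17, 20, 3), (3, 22, -10), (-10, 18, 7), (7, 24, -1), (-1, 24, 7), (7, 18, -10), … (10 more)
river cycle of g (length 20): (-14, 18, 5), (5, 22, -6), (-6, 14, 17), (17, 20, -3), (-3, 22, 10), (10, 18, -7), (-7, 24, 1), (1, 24, -7), (-7, 18, 10), (10, 22, -3), … (10 more)
cycles differ ⇒ inequivalent

no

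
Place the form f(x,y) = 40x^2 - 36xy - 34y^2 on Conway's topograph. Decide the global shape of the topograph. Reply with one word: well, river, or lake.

D = b²−4ac = (-36)² − 4·40·(-34) = 6736
D > 0 non-square ⇒ indefinite ⇒ periodic river

river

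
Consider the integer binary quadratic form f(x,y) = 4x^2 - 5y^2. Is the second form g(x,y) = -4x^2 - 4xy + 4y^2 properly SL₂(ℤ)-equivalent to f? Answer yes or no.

D₁ = 80, D₂ = 80
river cycle of f (length 2): (4, 8, -1), (-1, 8, 4)
river cycle of g (length 2): (4, 4, -4), (-4, 4, 4)
cycles differ ⇒ inequivalent

no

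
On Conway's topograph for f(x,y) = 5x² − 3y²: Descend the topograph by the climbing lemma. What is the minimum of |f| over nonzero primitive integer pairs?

descent: ρ → (-3,6,2)  [lands on river]
river: ρ → (2,6,-3)
closes: descent 1, river 2
min |a| on river = 2

2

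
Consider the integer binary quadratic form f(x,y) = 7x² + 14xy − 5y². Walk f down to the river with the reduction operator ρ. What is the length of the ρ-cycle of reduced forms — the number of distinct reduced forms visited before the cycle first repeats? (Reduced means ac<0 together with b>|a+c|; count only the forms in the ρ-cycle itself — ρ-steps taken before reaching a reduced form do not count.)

D = 336, ⌊√D⌋ = 18
river: ρ → (-5,16,4)
river: ρ → (4,16,-5)
river: ρ → (-5,14,7)
river: ρ → (7,14,-5)
ρ-cycle length = 4 (tail of 0 descent steps not counted)

4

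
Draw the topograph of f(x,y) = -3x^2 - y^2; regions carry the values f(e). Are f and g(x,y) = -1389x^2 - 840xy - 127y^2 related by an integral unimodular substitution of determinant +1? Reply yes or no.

D₁ = -12, D₂ = -12
f is negative-definite; reduce −f:
−f: flip: (3,0,1)→(1,0,3)
−f: reduced (well bottom): (1,0,3) with a≤c, −a<b≤a
flip sign back: reduced form of f is (-1,0,-3)
g is negative-definite; reduce −g:
−g: flip: (1389,840,127)→(127,-840,1389)
−g: translate: b→-78 (≡-840 mod 254), so (127,-840,1389)→(127,-78,12)
−g: flip: (127,-78,12)→(12,78,127)
−g: translate: b→6 (≡78 mod 24), so (12,78,127)→(12,6,1)
−g: flip: (12,6,1)→(1,-6,12)
−g: translate: b→0 (≡-6 mod 2), so (1,-6,12)→(1,0,3)
−g: reduced (well bottom): (1,0,3) with a≤c, −a<b≤a
flip sign back: reduced form of g is (-1,0,-3)
reduced forms (-1, 0, -3) vs (-1, 0, -3) ⇒ equivalent

yes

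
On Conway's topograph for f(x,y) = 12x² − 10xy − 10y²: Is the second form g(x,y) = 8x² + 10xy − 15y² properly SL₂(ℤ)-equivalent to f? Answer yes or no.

D₁ = 580, D₂ = 580
river cycle of f (length 10): (-10, 10, 12), (12, 14, -8), (-8, 18, 8), (8, 14, -12), (-12, 10, 10), (10, 10, -12), (-12, 14, 8), (8, 18, -8), (-8, 14, 12), (12, 10, -10)
river cycle of g (length 6): (-15, 20, 3), (3, 22, -8), (-8, 10, 15), (15, 20, -3), (-3, 22, 8), (8, 10, -15)
cycles differ ⇒ inequivalent

no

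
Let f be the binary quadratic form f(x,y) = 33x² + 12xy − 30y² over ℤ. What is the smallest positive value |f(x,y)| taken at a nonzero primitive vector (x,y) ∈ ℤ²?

river: ρ → (-30,48,15)
river: ρ → (15,42,-39)
river: ρ → (-39,36,18)
river: ρ → (18,36,-39)
river: ρ → (-39,42,15)
river: ρ → (15,48,-30)
river: ρ → (-30,12,33)
river: ρ → (33,54,-9)
river: ρ → (-9,54,33)
river: ρ → (33,12,-30)
closes: descent 0, river 10
min |a| on river = 9

9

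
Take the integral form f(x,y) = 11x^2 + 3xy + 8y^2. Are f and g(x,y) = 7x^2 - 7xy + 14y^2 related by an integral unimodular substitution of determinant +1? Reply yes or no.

D₁ = -343, D₂ = -343
f: flip: (11,3,8)→(8,-3,11)
f: reduced (well bottom): (8,-3,11) with a≤c, −a<b≤a
g: translate: b→7 (≡-7 mod 14), so (7,-7,14)→(7,7,14)
g: reduced (well bottom): (7,7,14) with a≤c, −a<b≤a
reduced forms (8, -3, 11) vs (7, 7, 14) ⇒ inequivalent

no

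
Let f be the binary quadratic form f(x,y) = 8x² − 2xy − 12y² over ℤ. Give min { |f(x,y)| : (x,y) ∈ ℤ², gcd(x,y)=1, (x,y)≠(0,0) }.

descent: ρ → (-12,2,8)
descent: ρ → (8,14,-6)  [lands on river]
river: ρ → (-6,10,12)
river: ρ → (12,14,-4)
river: ρ → (-4,18,4)
river: ρ → (4,14,-12)
river: ρ → (-12,10,6)
river: ρ → (6,14,-8)
river: ρ → (-8,18,2)
river: ρ → (2,18,-8)
river: ρ → (-8,14,6)
river: ρ → (6,10,-12)
river: ρ → (-12,14,4)
river: ρ → (4,18,-4)
river: ρ → (-4,14,12)
river: ρ → (12,10,-6)
river: ρ → (-6,14,8)
river: ρ → (8,18,-2)
river: ρ → (-2,18,8)
closes: descent 2, river 18
min |a| on river = 2

2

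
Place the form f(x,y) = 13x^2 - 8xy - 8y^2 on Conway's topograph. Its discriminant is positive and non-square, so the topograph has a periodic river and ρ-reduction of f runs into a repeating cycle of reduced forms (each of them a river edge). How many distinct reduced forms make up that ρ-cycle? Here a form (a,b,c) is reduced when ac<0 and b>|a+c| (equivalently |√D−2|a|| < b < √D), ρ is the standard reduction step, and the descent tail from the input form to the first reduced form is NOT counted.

D = 480, ⌊√D⌋ = 21
descent: ρ → (-8,8,13)  [lands on river]
river: ρ → (13,18,-3)
river: ρ → (-3,18,13)
river: ρ → (13,8,-8)
ρ-cycle length = 4 (tail of 1 descent step not counted)

4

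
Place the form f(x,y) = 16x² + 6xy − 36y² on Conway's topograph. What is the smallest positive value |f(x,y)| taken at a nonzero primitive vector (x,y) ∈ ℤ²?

descent: ρ → (-36,-6,16)
descent: ρ → (16,38,-14)  [lands on river]
river: ρ → (-14,46,4)
river: ρ → (4,42,-36)
river: ρ → (-36,30,10)
river: ρ → (10,30,-36)
river: ρ → (-36,42,4)
river: ρ → (4,46,-14)
river: ρ → (-14,38,16)
river: ρ → (16,26,-26)
river: ρ → (-26,26,16)
closes: descent 2, river 10
min |a| on river = 4

4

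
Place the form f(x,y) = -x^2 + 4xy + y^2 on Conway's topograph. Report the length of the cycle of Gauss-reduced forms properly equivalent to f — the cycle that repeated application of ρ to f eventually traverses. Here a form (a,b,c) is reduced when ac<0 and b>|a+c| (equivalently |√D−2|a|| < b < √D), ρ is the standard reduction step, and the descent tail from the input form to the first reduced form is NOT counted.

D = 20, ⌊√D⌋ = 4
river: ρ → (1,4,-1)
river: ρ → (-1,4,1)
ρ-cycle length = 2 (tail of 0 descent steps not counted)

2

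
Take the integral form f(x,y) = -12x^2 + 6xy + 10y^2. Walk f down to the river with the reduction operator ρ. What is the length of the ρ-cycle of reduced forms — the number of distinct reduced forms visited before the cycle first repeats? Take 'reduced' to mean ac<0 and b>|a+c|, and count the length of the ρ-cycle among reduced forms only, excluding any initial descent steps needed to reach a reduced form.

D = 516, ⌊√D⌋ = 22
river: ρ → (10,14,-8)
river: ρ → (-8,18,6)
river: ρ → (6,18,-8)
river: ρ → (-8,14,10)
river: ρ → (10,6,-12)
river: ρ → (-12,18,4)
river: ρ → (4,22,-2)
river: ρ → (-2,22,4)
river: ρ → (4,18,-12)
river: ρ → (-12,6,10)
ρ-cycle length = 10 (tail of 0 descent steps not counted)

10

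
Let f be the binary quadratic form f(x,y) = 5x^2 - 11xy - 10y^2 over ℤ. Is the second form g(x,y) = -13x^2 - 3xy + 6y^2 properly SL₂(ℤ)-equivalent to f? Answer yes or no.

D₁ = 321, D₂ = 321
river cycle of f (length 6): (-10, 11, 5), (5, 9, -12), (-12, 15, 2), (2, 17, -4), (-4, 15, 6), (6, 9, -10)
river cycle of g (length 6): (6, 15, -4), (-4, 17, 2), (2, 15, -12), (-12, 9, 5), (5, 11, -10), (-10, 9, 6)
cycles differ ⇒ inequivalent

no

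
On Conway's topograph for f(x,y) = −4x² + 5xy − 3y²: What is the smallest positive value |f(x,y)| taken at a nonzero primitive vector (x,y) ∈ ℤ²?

translate: b→3 (≡-5 mod 8), so (4,-5,3)→(4,3,2)
flip: (4,3,2)→(2,-3,4)
translate: b→1 (≡-3 mod 4), so (2,-3,4)→(2,1,3)
reduced (well bottom): (2,1,3) with a≤c, −a<b≤a
well minimum |f| = |-2| = 2 (negative-definite)

2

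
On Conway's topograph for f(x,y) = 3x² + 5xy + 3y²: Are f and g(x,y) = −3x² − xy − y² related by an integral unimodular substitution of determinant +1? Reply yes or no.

D₁ = -11, D₂ = -11
f: translate: b→-1 (≡5 mod 6), so (3,5,3)→(3,-1,1)
f: flip: (3,-1,1)→(1,1,3)
f: reduced (well bottom): (1,1,3) with a≤c, −a<b≤a
g is negative-definite; reduce −g:
−g: flip: (3,1,1)→(1,-1,3)
−g: translate: b→1 (≡-1 mod 2), so (1,-1,3)→(1,1,3)
−g: reduced (well bottom): (1,1,3) with a≤c, −a<b≤a
flip sign back: reduced form of g is (-1,-1,-3)
reduced forms (1, 1, 3) vs (-1, -1, -3) ⇒ inequivalent

no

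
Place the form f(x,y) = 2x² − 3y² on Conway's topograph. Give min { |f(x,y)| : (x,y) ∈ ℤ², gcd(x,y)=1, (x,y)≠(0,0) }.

descent: ρ → (-3,0,2)
descent: ρ → (2,4,-1)  [lands on river]
river: ρ → (-1,4,2)
closes: descent 2, river 2
min |a| on river = 1

1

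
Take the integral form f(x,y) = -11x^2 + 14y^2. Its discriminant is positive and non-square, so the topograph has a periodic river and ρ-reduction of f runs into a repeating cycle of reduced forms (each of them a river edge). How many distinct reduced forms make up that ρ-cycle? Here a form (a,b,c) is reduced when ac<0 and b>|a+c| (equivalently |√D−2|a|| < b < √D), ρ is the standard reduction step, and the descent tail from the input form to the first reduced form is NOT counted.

D = 616, ⌊√D⌋ = 24
descent: ρ → (14,0,-11)
descent: ρ → (-11,22,3)  [lands on river]
river: ρ → (3,20,-18)
river: ρ → (-18,16,5)
river: ρ → (5,24,-2)
river: ρ → (-2,24,5)
river: ρ → (5,16,-18)
river: ρ → (-18,20,3)
river: ρ → (3,22,-11)
ρ-cycle length = 8 (tail of 2 descent steps not counted)

8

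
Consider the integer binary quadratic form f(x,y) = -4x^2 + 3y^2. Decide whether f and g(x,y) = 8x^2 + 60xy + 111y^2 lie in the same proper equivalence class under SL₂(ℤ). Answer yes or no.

D₁ = 48, D₂ = 48
river cycle of f (length 2): (3, 6, -1), (-1, 6, 3)
river cycle of g (length 2): (-1, 6, 3), (3, 6, -1)
cycles coincide ⇒ equivalent

yes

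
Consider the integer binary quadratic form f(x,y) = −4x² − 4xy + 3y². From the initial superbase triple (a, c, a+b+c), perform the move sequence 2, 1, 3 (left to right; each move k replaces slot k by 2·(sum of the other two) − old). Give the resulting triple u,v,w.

start (-4,3,-5) = (f(1,0),f(0,1),f(1,1))
replace slot 2: 2·((-4)+(-5)) − 3 = -21 → (-4,-21,-5)
replace slot 1: 2·((-21)+(-5)) − (-4) = -48 → (-48,-21,-5)
replace slot 3: 2·((-48)+(-21)) − (-5) = -133 → (-48,-21,-133)

-48,-21,-133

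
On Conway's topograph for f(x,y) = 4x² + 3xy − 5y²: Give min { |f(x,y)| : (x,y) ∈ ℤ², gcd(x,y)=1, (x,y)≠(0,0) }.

river: ρ → (-5,7,2)
river: ρ → (2,9,-1)
river: ρ → (-1,9,2)
river: ρ → (2,7,-5)
river: ρ → (-5,3,4)
river: ρ → (4,5,-4)
river: ρ → (-4,3,5)
river: ρ → (5,7,-2)
river: ρ → (-2,9,1)
river: ρ → (1,9,-2)
river: ρ → (-2,7,5)
river: ρ → (5,3,-4)
river: ρ → (-4,5,4)
river: ρ → (4,3,-5)
closes: descent 0, river 14
min |a| on river = 1

1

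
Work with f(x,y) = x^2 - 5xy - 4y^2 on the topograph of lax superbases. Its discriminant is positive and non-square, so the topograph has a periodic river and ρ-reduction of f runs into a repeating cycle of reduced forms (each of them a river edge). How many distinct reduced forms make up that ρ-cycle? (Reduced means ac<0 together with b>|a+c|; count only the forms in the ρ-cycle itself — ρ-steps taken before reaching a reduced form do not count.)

D = 41, ⌊√D⌋ = 6
descent: ρ → (-4,5,1)  [lands on river]
river: ρ → (1,5,-4)
river: ρ → (-4,3,2)
river: ρ → (2,5,-2)
river: ρ → (-2,3,4)
river: ρ → (4,5,-1)
river: ρ → (-1,5,4)
river: ρ → (4,3,-2)
river: ρ → (-2,5,2)
river: ρ → (2,3,-4)
ρ-cycle length = 10 (tail of 1 descent step not counted)

10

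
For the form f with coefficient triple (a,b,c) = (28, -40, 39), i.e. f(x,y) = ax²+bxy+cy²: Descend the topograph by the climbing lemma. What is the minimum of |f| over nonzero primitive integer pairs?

translate: b→16 (≡-40 mod 56), so (28,-40,39)→(28,16,27)
flip: (28,16,27)→(27,-16,28)
reduced (well bottom): (27,-16,28) with a≤c, −a<b≤a
well minimum = a = 27

27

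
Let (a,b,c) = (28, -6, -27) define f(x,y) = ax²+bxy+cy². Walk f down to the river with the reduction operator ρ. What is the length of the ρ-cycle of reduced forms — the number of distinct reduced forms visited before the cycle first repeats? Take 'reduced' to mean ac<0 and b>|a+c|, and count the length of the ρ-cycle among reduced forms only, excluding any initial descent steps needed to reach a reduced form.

D = 3060, ⌊√D⌋ = 55
descent: ρ → (-27,6,28)  [lands on river]
river: ρ → (28,50,-5)
river: ρ → (-5,50,28)
river: ρ → (28,6,-27)
river: ρ → (-27,48,7)
river: ρ → (7,50,-20)
river: ρ → (-20,30,27)
river: ρ → (27,24,-23)
river: ρ → (-23,22,28)
river: ρ → (28,34,-17)
river: ρ → (-17,34,28)
river: ρ → (28,22,-23)
river: ρ → (-23,24,27)
river: ρ → (27,30,-20)
river: ρ → (-20,50,7)
river: ρ → (7,48,-27)
ρ-cycle length = 16 (tail of 1 descent step not counted)

16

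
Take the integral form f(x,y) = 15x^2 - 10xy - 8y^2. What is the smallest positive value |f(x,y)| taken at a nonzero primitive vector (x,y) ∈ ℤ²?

descent: ρ → (-8,10,15)  [lands on river]
river: ρ → (15,20,-3)
river: ρ → (-3,22,8)
river: ρ → (8,10,-15)
river: ρ → (-15,20,3)
river: ρ → (3,22,-8)
closes: descent 1, river 6
min |a| on river = 3

3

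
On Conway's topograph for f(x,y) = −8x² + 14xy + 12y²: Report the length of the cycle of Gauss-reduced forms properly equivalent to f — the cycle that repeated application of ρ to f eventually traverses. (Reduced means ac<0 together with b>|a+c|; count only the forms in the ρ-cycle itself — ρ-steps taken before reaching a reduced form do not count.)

D = 580, ⌊√D⌋ = 24
river: ρ → (12,10,-10)
river: ρ → (-10,10,12)
river: ρ → (12,14,-8)
river: ρ → (-8,18,8)
river: ρ → (8,14,-12)
river: ρ → (-12,10,10)
river: ρ → (10,10,-12)
river: ρ → (-12,14,8)
river: ρ → (8,18,-8)
river: ρ → (-8,14,12)
ρ-cycle length = 10 (tail of 0 descent steps not counted)

10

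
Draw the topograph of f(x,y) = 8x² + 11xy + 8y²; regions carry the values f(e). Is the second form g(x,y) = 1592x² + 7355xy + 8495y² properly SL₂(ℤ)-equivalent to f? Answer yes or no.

D₁ = -135, D₂ = -135
f: translate: b→-5 (≡11 mod 16), so (8,11,8)→(8,-5,5)
f: flip: (8,-5,5)→(5,5,8)
f: reduced (well bottom): (5,5,8) with a≤c, −a<b≤a
g: translate: b→987 (≡7355 mod 3184), so (1592,7355,8495)→(1592,987,153)
g: flip: (1592,987,153)→(153,-987,1592)
g: translate: b→-69 (≡-987 mod 306), so (153,-987,1592)→(153,-69,8)
g: flip: (153,-69,8)→(8,69,153)
g: translate: b→5 (≡69 mod 16), so (8,69,153)→(8,5,5)
g: flip: (8,5,5)→(5,-5,8)
g: translate: b→5 (≡-5 mod 10), so (5,-5,8)→(5,5,8)
g: reduced (well bottom): (5,5,8) with a≤c, −a<b≤a
reduced forms (5, 5, 8) vs (5, 5, 8) ⇒ equivalent

yes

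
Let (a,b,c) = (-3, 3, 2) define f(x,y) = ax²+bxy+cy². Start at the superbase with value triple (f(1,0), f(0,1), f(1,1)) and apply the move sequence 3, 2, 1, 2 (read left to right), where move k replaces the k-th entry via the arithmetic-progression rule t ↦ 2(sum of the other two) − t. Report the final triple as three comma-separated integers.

start (-3,2,2) = (f(1,0),f(0,1),f(1,1))
replace slot 3: 2·((-3)+2) − 2 = -4 → (-3,2,-4)
replace slot 2: 2·((-3)+(-4)) − 2 = -16 → (-3,-16,-4)
replace slot 1: 2·((-16)+(-4)) − (-3) = -37 → (-37,-16,-4)
replace slot 2: 2·((-37)+(-4)) − (-16) = -66 → (-37,-66,-4)

-37,-66,-4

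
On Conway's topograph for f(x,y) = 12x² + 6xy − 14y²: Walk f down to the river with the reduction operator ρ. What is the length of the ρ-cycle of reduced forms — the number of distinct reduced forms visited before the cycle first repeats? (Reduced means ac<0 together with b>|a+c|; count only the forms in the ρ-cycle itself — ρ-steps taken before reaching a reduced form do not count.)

D = 708, ⌊√D⌋ = 26
river: ρ → (-14,22,4)
river: ρ → (4,26,-2)
river: ρ → (-2,26,4)
river: ρ → (4,22,-14)
river: ρ → (-14,6,12)
river: ρ → (12,18,-8)
river: ρ → (-8,14,16)
river: ρ → (16,18,-6)
river: ρ → (-6,18,16)
river: ρ → (16,14,-8)
river: ρ → (-8,18,12)
river: ρ → (12,6,-14)
ρ-cycle length = 12 (tail of 0 descent steps not counted)

12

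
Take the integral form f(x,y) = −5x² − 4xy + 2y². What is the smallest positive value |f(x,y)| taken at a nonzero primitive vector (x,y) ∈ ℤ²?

descent: ρ → (2,4,-5)  [lands on river]
river: ρ → (-5,6,1)
river: ρ → (1,6,-5)
river: ρ → (-5,4,2)
closes: descent 1, river 4
min |a| on river = 1

1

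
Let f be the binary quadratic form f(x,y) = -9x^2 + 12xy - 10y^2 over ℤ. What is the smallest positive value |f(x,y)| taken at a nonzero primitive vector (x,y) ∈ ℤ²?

translate: b→6 (≡-12 mod 18), so (9,-12,10)→(9,6,7)
flip: (9,6,7)→(7,-6,9)
reduced (well bottom): (7,-6,9) with a≤c, −a<b≤a
well minimum |f| = |-7| = 7 (negative-definite)

7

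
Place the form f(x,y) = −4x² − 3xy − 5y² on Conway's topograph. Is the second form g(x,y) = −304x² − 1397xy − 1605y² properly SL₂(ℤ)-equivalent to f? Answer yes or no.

D₁ = -71, D₂ = -71
f is negative-definite; reduce −f:
−f: reduced (well bottom): (4,3,5) with a≤c, −a<b≤a
flip sign back: reduced form of f is (-4,-3,-5)
g is negative-definite; reduce −g:
−g: translate: b→181 (≡1397 mod 608), so (304,1397,1605)→(304,181,27)
−g: flip: (304,181,27)→(27,-181,304)
−g: translate: b→-19 (≡-181 mod 54), so (27,-181,304)→(27,-19,4)
−g: flip: (27,-19,4)→(4,19,27)
−g: translate: b→3 (≡19 mod 8), so (4,19,27)→(4,3,5)
−g: reduced (well bottom): (4,3,5) with a≤c, −a<b≤a
flip sign back: reduced form of g is (-4,-3,-5)
reduced forms (-4, -3, -5) vs (-4, -3, -5) ⇒ equivalent

yes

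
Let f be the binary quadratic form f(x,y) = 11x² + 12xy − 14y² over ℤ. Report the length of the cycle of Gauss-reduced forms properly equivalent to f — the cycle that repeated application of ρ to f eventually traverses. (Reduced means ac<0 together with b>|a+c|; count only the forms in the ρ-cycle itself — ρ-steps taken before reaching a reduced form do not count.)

D = 760, ⌊√D⌋ = 27
river: ρ → (-14,16,9)
river: ρ → (9,20,-10)
river: ρ → (-10,20,9)
river: ρ → (9,16,-14)
river: ρ → (-14,12,11)
river: ρ → (11,10,-15)
river: ρ → (-15,20,6)
river: ρ → (6,16,-21)
river: ρ → (-21,26,1)
river: ρ → (1,26,-21)
river: ρ → (-21,16,6)
river: ρ → (6,20,-15)
river: ρ → (-15,10,11)
river: ρ → (11,12,-14)
ρ-cycle length = 14 (tail of 0 descent steps not counted)

14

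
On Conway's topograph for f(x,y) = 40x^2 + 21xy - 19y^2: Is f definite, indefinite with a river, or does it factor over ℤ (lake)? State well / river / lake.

D = b²−4ac = 21² − 4·40·(-19) = 3481
D = 59² is a perfect square ⇒ form factors over ℤ ⇒ lakes

lake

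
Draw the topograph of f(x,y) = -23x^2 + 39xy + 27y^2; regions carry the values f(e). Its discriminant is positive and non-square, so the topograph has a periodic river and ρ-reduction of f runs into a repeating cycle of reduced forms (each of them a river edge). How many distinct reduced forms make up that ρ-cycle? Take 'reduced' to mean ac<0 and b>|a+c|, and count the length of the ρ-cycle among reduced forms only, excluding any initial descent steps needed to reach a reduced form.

D = 4005, ⌊√D⌋ = 63
river: ρ → (27,15,-35)
river: ρ → (-35,55,7)
river: ρ → (7,57,-27)
river: ρ → (-27,51,13)
river: ρ → (13,53,-23)
river: ρ → (-23,39,27)
ρ-cycle length = 6 (tail of 0 descent steps not counted)

6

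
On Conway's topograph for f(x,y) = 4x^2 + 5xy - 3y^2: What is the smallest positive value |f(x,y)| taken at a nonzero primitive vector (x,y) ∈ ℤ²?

river: ρ → (-3,7,2)
river: ρ → (2,5,-6)
river: ρ → (-6,7,1)
river: ρ → (1,7,-6)
river: ρ → (-6,5,2)
river: ρ → (2,7,-3)
river: ρ → (-3,5,4)
river: ρ → (4,3,-4)
river: ρ → (-4,5,3)
river: ρ → (3,7,-2)
river: ρ → (-2,5,6)
river: ρ → (6,7,-1)
river: ρ → (-1,7,6)
river: ρ → (6,5,-2)
river: ρ → (-2,7,3)
river: ρ → (3,5,-4)
river: ρ → (-4,3,4)
river: ρ → (4,5,-3)
closes: descent 0, river 18
min |a| on river = 1

1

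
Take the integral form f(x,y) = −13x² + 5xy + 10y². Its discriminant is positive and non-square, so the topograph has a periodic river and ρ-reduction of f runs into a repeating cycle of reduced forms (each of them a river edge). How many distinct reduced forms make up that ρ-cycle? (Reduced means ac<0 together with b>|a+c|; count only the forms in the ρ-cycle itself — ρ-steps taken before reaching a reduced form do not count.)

D = 545, ⌊√D⌋ = 23
river: ρ → (10,15,-8)
river: ρ → (-8,17,8)
river: ρ → (8,15,-10)
river: ρ → (-10,5,13)
river: ρ → (13,21,-2)
river: ρ → (-2,23,2)
river: ρ → (2,21,-13)
river: ρ → (-13,5,10)
ρ-cycle length = 8 (tail of 0 descent steps not counted)

8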